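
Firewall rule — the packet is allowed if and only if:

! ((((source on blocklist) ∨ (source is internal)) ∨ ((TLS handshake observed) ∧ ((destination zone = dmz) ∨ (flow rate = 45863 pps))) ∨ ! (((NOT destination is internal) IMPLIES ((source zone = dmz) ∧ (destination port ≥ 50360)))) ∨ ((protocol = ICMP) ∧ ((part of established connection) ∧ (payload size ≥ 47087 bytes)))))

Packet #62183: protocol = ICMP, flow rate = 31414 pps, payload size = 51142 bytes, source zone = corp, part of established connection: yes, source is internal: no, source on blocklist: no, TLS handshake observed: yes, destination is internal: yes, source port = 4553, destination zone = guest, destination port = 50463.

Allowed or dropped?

Atomic conditions:
  source on blocklist: no → false
  source is internal: no → false
  TLS handshake observed: yes → true
  destination zone = dmz: guest == dmz is false
  flow rate = 45863 pps: 31414 == 45863 is false
  NOT destination is internal: yes → false
  source zone = dmz: corp == dmz is false
  destination port ≥ 50360: 50463 ≥ 50360 is true
  protocol = ICMP: ICMP == ICMP is true
  part of established connection: yes → true
  payload size ≥ 47087 bytes: 51142 ≥ 47087 is true
Combine:
[1.1] false OR false = false
[1.2.2] false OR false = false
[1.2] true AND false = false
[1.3.1.2] false AND true = false
[1.3.1] false → false (antecedent false ⇒ implication holds) = true
[1.3] NOT true = false
[1.4.2] true AND true = true
[1.4] true AND true = true
[1] false OR false OR false OR true = true
[root] NOT true = false
Overall: false → dropped

Dropped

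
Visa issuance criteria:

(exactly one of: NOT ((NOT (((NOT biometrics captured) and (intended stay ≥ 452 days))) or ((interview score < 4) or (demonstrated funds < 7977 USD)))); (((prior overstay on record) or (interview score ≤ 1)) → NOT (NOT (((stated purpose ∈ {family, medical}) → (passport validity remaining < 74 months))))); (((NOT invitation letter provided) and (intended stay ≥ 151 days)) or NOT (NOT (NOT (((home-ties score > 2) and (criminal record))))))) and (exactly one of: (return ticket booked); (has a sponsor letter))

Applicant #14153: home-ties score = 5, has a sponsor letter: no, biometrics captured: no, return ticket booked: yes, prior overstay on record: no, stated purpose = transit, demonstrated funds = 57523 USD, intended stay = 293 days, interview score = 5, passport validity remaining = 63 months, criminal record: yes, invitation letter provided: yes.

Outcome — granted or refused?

Atomic conditions:
  NOT biometrics captured: no → true
  intended stay ≥ 452 days: 293 ≥ 452 is false
  interview score < 4: 5 < 4 is false
  demonstrated funds < 7977 USD: 57523 < 7977 is false
  prior overstay on record: no → false
  interview score ≤ 1: 5 ≤ 1 is false
  stated purpose ∈ {family, medical}: transit is not in the set → false
  passport validity remaining < 74 months: 63 < 74 is true
  NOT invitation letter provided: yes → false
  intended stay ≥ 151 days: 293 ≥ 151 is true
  home-ties score > 2: 5 > 2 is true
  criminal record: yes → true
  return ticket booked: yes → true
  has a sponsor letter: no → false
Combine:
[1.1.1.1.1] true AND false = false
[1.1.1.1] NOT false = true
[1.1.1.2] false OR false = false
[1.1.1] true OR false = true
[1.1] NOT true = false
[1.2.1] false OR false = false
[1.2.2.1.1] false → true (antecedent false ⇒ implication holds) = true
[1.2.2.1] NOT true = false
[1.2.2] NOT false = true
[1.2] false → true (antecedent false ⇒ implication holds) = true
[1.3.1] false AND true = false
[1.3.2.1.1.1] true AND true = true
[1.3.2.1.1] NOT true = false
[1.3.2.1] NOT false = true
[1.3.2] NOT true = false
[1.3] false OR false = false
[1] exactly-one(false, true, false) = true
[2] exactly-one(true, false) = true
[root] true AND true = true
Overall: true → granted

Granted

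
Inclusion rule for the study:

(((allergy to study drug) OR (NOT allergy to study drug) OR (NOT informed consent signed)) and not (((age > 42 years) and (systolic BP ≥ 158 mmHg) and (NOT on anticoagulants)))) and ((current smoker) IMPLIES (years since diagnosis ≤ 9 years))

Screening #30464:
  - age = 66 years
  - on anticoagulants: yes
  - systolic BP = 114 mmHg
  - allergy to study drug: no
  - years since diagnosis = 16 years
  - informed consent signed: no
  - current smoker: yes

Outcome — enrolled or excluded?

Excluded

Atomic conditions:
  allergy to study drug: no → false
  NOT allergy to study drug: no → true
  NOT informed consent signed: no → true
  age > 42 years: 66 > 42 is true
  systolic BP ≥ 158 mmHg: 114 ≥ 158 is false
  NOT on anticoagulants: yes → false
  current smoker: yes → true
  years since diagnosis ≤ 9 years: 16 ≤ 9 is false
Combine:
[1.1] false OR true OR true = true
[1.2.1] true AND false AND false = false
[1.2] NOT false = true
[1] true AND true = true
[2] true → false = false
[root] true AND false = false
Overall: false → excluded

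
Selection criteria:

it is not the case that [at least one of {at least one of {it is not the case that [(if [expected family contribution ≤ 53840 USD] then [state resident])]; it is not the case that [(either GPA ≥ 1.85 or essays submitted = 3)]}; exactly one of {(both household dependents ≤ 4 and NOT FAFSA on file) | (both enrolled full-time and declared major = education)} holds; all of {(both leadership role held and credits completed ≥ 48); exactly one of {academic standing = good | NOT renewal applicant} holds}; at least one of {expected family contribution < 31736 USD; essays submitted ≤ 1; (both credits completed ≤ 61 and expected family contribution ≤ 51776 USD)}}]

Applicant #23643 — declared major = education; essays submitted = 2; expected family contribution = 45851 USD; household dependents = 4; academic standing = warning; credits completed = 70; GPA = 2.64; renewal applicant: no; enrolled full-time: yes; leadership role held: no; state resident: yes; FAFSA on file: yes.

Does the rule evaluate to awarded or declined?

Declined

Atomic conditions:
  expected family contribution ≤ 53840 USD: 45851 ≤ 53840 is true
  state resident: yes → true
  GPA ≥ 1.85: 2.64 ≥ 1.85 is true
  essays submitted = 3: 2 == 3 is false
  household dependents ≤ 4: 4 ≤ 4 is true
  NOT FAFSA on file: yes → false
  enrolled full-time: yes → true
  declared major = education: education == education is true
  leadership role held: no → false
  credits completed ≥ 48: 70 ≥ 48 is true
  academic standing = good: warning == good is false
  NOT renewal applicant: no → true
  expected family contribution < 31736 USD: 45851 < 31736 is false
  essays submitted ≤ 1: 2 ≤ 1 is false
  credits completed ≤ 61: 70 ≤ 61 is false
  expected family contribution ≤ 51776 USD: 45851 ≤ 51776 is true
Combine:
[1.1.1.1] true → true = true
[1.1.1] NOT true = false
[1.1.2.1] true OR false = true
[1.1.2] NOT true = false
[1.1] false OR false = false
[1.2.1] true AND false = false
[1.2.2] true AND true = true
[1.2] exactly-one(false, true) = true
[1.3.1] false AND true = false
[1.3.2] exactly-one(false, true) = true
[1.3] false AND true = false
[1.4.3] false AND true = false
[1.4] false OR false OR false = false
[1] false OR true OR false OR false = true
[root] NOT true = false
Overall: false → declined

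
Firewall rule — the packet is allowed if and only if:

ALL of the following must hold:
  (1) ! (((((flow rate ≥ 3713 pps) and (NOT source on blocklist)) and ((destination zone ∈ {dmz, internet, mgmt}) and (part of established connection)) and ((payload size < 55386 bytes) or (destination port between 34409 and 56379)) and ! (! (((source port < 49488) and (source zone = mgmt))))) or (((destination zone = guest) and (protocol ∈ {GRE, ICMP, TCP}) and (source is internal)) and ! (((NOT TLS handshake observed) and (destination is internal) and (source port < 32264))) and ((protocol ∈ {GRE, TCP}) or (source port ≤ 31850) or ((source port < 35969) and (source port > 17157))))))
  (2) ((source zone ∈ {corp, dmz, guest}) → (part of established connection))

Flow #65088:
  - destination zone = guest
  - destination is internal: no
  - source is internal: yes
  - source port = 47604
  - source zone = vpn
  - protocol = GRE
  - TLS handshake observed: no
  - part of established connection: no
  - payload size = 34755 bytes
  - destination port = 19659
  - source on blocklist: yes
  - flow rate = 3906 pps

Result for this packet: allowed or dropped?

Atomic conditions:
  flow rate ≥ 3713 pps: 3906 ≥ 3713 is true
  NOT source on blocklist: yes → false
  destination zone ∈ {dmz, internet, mgmt}: guest is not in the set → false
  part of established connection: no → false
  payload size < 55386 bytes: 34755 < 55386 is true
  destination port between 34409 and 56379: 19659 in [34409, 56379] is false
  source port < 49488: 47604 < 49488 is true
  source zone = mgmt: vpn == mgmt is false
  destination zone = guest: guest == guest is true
  protocol ∈ {GRE, ICMP, TCP}: GRE is in the set → true
  source is internal: yes → true
  NOT TLS handshake observed: no → true
  destination is internal: no → false
  source port < 32264: 47604 < 32264 is false
  protocol ∈ {GRE, TCP}: GRE is in the set → true
  source port ≤ 31850: 47604 ≤ 31850 is false
  source port < 35969: 47604 < 35969 is false
  source port > 17157: 47604 > 17157 is true
  source zone ∈ {corp, dmz, guest}: vpn is not in the set → false
Combine:
[1.1.1.1] true AND false = false
[1.1.1.2] false AND false = false
[1.1.1.3] true OR false = true
[1.1.1.4.1.1] true AND false = false
[1.1.1.4.1] NOT false = true
[1.1.1.4] NOT true = false
[1.1.1] false AND false AND true AND false = false
[1.1.2.1] true AND true AND true = true
[1.1.2.2.1] true AND false AND false = false
[1.1.2.2] NOT false = true
[1.1.2.3.3] false AND true = false
[1.1.2.3] true OR false OR false = true
[1.1.2] true AND true AND true = true
[1.1] false OR true = true
[1] NOT true = false
[2] false → false (antecedent false ⇒ implication holds) = true
[root] false AND true = false
Overall: false → dropped

Dropped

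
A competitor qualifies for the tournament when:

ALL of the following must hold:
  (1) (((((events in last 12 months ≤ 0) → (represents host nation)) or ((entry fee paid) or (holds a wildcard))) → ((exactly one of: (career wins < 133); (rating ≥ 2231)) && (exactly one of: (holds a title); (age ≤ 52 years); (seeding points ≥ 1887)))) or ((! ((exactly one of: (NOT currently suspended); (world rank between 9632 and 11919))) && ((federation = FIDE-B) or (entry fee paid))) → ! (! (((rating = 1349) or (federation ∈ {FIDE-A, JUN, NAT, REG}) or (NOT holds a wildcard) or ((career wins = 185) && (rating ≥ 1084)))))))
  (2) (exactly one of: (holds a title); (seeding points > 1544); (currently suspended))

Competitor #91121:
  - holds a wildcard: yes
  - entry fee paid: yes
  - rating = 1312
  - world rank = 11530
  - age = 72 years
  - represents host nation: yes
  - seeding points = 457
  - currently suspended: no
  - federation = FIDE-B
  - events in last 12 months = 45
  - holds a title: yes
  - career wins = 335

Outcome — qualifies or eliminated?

Atomic conditions:
  events in last 12 months ≤ 0: 45 ≤ 0 is false
  represents host nation: yes → true
  entry fee paid: yes → true
  holds a wildcard: yes → true
  career wins < 133: 335 < 133 is false
  rating ≥ 2231: 1312 ≥ 2231 is false
  holds a title: yes → true
  age ≤ 52 years: 72 ≤ 52 is false
  seeding points ≥ 1887: 457 ≥ 1887 is false
  NOT currently suspended: no → true
  world rank between 9632 and 11919: 11530 in [9632, 11919] is true
  federation = FIDE-B: FIDE-B == FIDE-B is true
  rating = 1349: 1312 == 1349 is false
  federation ∈ {FIDE-A, JUN, NAT, REG}: FIDE-B is not in the set → false
  NOT holds a wildcard: yes → false
  career wins = 185: 335 == 185 is false
  rating ≥ 1084: 1312 ≥ 1084 is true
  seeding points > 1544: 457 > 1544 is false
  currently suspended: no → false
Combine:
[1.1.1.1] false → true (antecedent false ⇒ implication holds) = true
[1.1.1.2] true OR true = true
[1.1.1] true OR true = true
[1.1.2.1] exactly-one(false, false) = false
[1.1.2.2] exactly-one(true, false, false) = true
[1.1.2] false AND true = false
[1.1] true → false = false
[1.2.1.1.1] exactly-one(true, true) = false
[1.2.1.1] NOT false = true
[1.2.1.2] true OR true = true
[1.2.1] true AND true = true
[1.2.2.1.1.4] false AND true = false
[1.2.2.1.1] false OR false OR false OR false = false
[1.2.2.1] NOT false = true
[1.2.2] NOT true = false
[1.2] true → false = false
[1] false OR false = false
[2] exactly-one(true, false, false) = true
[root] false AND true = false
Overall: false → eliminated

Eliminated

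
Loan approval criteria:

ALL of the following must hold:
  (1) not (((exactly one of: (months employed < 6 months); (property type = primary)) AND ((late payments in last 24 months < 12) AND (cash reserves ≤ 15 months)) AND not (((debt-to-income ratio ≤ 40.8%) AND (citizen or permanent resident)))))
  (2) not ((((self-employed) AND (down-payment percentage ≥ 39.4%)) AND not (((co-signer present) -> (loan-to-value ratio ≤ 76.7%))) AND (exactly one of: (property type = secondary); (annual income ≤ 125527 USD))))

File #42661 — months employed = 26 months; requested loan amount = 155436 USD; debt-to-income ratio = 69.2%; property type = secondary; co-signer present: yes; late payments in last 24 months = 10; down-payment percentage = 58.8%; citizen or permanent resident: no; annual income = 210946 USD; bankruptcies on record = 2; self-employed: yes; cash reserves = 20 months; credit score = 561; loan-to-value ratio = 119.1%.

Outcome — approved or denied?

Atomic conditions:
  months employed < 6 months: 26 < 6 is false
  property type = primary: secondary == primary is false
  late payments in last 24 months < 12: 10 < 12 is true
  cash reserves ≤ 15 months: 20 ≤ 15 is false
  debt-to-income ratio ≤ 40.8%: 69.2 ≤ 40.8 is false
  citizen or permanent resident: no → false
  self-employed: yes → true
  down-payment percentage ≥ 39.4%: 58.8 ≥ 39.4 is true
  co-signer present: yes → true
  loan-to-value ratio ≤ 76.7%: 119.1 ≤ 76.7 is false
  property type = secondary: secondary == secondary is true
  annual income ≤ 125527 USD: 210946 ≤ 125527 is false
Combine:
[1.1.1] exactly-one(false, false) = false
[1.1.2] true AND false = false
[1.1.3.1] false AND false = false
[1.1.3] NOT false = true
[1.1] false AND false AND true = false
[1] NOT false = true
[2.1.1] true AND true = true
[2.1.2.1] true → false = false
[2.1.2] NOT false = true
[2.1.3] exactly-one(true, false) = true
[2.1] true AND true AND true = true
[2] NOT true = false
[root] true AND false = false
Overall: false → denied

Denied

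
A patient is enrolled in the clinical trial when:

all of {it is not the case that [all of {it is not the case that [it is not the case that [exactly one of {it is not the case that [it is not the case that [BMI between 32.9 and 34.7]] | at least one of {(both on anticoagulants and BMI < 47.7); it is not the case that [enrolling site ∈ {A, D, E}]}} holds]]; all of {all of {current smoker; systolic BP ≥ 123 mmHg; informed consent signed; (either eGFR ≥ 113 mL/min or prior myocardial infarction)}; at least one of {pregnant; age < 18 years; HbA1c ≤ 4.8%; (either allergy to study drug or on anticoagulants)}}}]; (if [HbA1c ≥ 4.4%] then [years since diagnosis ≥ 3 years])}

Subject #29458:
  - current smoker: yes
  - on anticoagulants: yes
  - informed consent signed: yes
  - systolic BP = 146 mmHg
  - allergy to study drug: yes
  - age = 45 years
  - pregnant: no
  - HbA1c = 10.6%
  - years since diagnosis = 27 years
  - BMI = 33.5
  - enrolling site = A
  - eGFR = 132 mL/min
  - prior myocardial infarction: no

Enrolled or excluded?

Enrolled

Atomic conditions:
  BMI between 32.9 and 34.7: 33.5 in [32.9, 34.7] is true
  on anticoagulants: yes → true
  BMI < 47.7: 33.5 < 47.7 is true
  enrolling site ∈ {A, D, E}: A is in the set → true
  current smoker: yes → true
  systolic BP ≥ 123 mmHg: 146 ≥ 123 is true
  informed consent signed: yes → true
  eGFR ≥ 113 mL/min: 132 ≥ 113 is true
  prior myocardial infarction: no → false
  pregnant: no → false
  age < 18 years: 45 < 18 is false
  HbA1c ≤ 4.8%: 10.6 ≤ 4.8 is false
  allergy to study drug: yes → true
  HbA1c ≥ 4.4%: 10.6 ≥ 4.4 is true
  years since diagnosis ≥ 3 years: 27 ≥ 3 is true
Combine:
[1.1.1.1.1.1.1] NOT true = false
[1.1.1.1.1.1] NOT false = true
[1.1.1.1.1.2.1] true AND true = true
[1.1.1.1.1.2.2] NOT true = false
[1.1.1.1.1.2] true OR false = true
[1.1.1.1.1] exactly-one(true, true) = false
[1.1.1.1] NOT false = true
[1.1.1] NOT true = false
[1.1.2.1.4] true OR false = true
[1.1.2.1] true AND true AND true AND true = true
[1.1.2.2.4] true OR true = true
[1.1.2.2] false OR false OR false OR true = true
[1.1.2] true AND true = true
[1.1] false AND true = false
[1] NOT false = true
[2] true → true = true
[root] true AND true = true
Overall: true → enrolled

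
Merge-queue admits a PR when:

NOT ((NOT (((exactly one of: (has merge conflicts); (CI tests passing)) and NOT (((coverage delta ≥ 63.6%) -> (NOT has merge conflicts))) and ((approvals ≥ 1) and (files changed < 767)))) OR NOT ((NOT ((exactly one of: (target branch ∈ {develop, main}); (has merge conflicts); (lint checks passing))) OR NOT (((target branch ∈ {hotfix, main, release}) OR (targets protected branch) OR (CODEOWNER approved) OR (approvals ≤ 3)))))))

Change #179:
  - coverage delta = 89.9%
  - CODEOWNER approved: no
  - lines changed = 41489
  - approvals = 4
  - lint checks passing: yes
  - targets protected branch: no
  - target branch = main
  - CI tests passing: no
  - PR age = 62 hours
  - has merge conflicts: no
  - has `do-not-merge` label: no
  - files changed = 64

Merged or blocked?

Blocked

Atomic conditions:
  has merge conflicts: no → false
  CI tests passing: no → false
  coverage delta ≥ 63.6%: 89.9 ≥ 63.6 is true
  NOT has merge conflicts: no → true
  approvals ≥ 1: 4 ≥ 1 is true
  files changed < 767: 64 < 767 is true
  target branch ∈ {develop, main}: main is in the set → true
  lint checks passing: yes → true
  target branch ∈ {hotfix, main, release}: main is in the set → true
  targets protected branch: no → false
  CODEOWNER approved: no → false
  approvals ≤ 3: 4 ≤ 3 is false
Combine:
[1.1.1.1] exactly-one(false, false) = false
[1.1.1.2.1] true → true = true
[1.1.1.2] NOT true = false
[1.1.1.3] true AND true = true
[1.1.1] false AND false AND true = false
[1.1] NOT false = true
[1.2.1.1.1] exactly-one(true, false, true) = false
[1.2.1.1] NOT false = true
[1.2.1.2.1] true OR false OR false OR false = true
[1.2.1.2] NOT true = false
[1.2.1] true OR false = true
[1.2] NOT true = false
[1] true OR false = true
[root] NOT true = false
Overall: false → blocked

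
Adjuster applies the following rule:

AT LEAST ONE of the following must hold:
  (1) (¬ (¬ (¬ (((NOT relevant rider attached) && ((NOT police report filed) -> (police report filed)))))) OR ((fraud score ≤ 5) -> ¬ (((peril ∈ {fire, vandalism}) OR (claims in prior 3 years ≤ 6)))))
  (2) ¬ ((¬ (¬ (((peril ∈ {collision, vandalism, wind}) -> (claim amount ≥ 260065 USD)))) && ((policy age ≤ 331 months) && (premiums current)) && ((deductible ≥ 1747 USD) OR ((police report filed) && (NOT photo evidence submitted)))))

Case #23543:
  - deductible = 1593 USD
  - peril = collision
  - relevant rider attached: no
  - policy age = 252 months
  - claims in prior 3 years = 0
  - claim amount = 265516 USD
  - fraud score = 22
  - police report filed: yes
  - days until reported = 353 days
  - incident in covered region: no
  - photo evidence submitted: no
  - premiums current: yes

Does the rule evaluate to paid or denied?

Atomic conditions:
  NOT relevant rider attached: no → true
  NOT police report filed: yes → false
  police report filed: yes → true
  fraud score ≤ 5: 22 ≤ 5 is false
  peril ∈ {fire, vandalism}: collision is not in the set → false
  claims in prior 3 years ≤ 6: 0 ≤ 6 is true
  peril ∈ {collision, vandalism, wind}: collision is in the set → true
  claim amount ≥ 260065 USD: 265516 ≥ 260065 is true
  policy age ≤ 331 months: 252 ≤ 331 is true
  premiums current: yes → true
  deductible ≥ 1747 USD: 1593 ≥ 1747 is false
  NOT photo evidence submitted: no → true
Combine:
[1.1.1.1.1.2] false → true (antecedent false ⇒ implication holds) = true
[1.1.1.1.1] true AND true = true
[1.1.1.1] NOT true = false
[1.1.1] NOT false = true
[1.1] NOT true = false
[1.2.2.1] false OR true = true
[1.2.2] NOT true = false
[1.2] false → false (antecedent false ⇒ implication holds) = true
[1] false OR true = true
[2.1.1.1.1] true → true = true
[2.1.1.1] NOT true = false
[2.1.1] NOT false = true
[2.1.2] true AND true = true
[2.1.3.2] true AND true = true
[2.1.3] false OR true = true
[2.1] true AND true AND true = true
[2] NOT true = false
[root] true OR false = true
Overall: true → paid

Paid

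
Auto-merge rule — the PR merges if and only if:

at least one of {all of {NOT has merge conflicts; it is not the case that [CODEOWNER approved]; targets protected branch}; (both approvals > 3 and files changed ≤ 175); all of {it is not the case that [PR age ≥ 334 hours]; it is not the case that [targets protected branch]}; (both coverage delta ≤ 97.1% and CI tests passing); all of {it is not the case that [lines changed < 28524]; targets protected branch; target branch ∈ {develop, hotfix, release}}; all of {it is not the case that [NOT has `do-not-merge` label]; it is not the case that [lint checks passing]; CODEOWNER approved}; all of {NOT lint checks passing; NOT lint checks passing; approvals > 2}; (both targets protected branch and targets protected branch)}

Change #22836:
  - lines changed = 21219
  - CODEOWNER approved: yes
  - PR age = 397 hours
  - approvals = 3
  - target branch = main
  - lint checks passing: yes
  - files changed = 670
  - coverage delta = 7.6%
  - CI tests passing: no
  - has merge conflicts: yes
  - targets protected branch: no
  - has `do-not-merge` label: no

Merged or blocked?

Atomic conditions:
  NOT has merge conflicts: yes → false
  CODEOWNER approved: yes → true
  targets protected branch: no → false
  approvals > 3: 3 > 3 is false
  files changed ≤ 175: 670 ≤ 175 is false
  PR age ≥ 334 hours: 397 ≥ 334 is true
  coverage delta ≤ 97.1%: 7.6 ≤ 97.1 is true
  CI tests passing: no → false
  lines changed < 28524: 21219 < 28524 is true
  target branch ∈ {develop, hotfix, release}: main is not in the set → false
  NOT has `do-not-merge` label: no → true
  lint checks passing: yes → true
  NOT lint checks passing: yes → false
  approvals > 2: 3 > 2 is true
Combine:
[1.2] NOT true = false
[1] false AND false AND false = false
[2] false AND false = false
[3.1] NOT true = false
[3.2] NOT false = true
[3] false AND true = false
[4] true AND false = false
[5.1] NOT true = false
[5] false AND false AND false = false
[6.1] NOT true = false
[6.2] NOT true = false
[6] false AND false AND true = false
[7] false AND false AND true = false
[8] false AND false = false
[root] false OR false OR false OR false OR false OR false OR false OR false = false
Overall: false → blocked

Blocked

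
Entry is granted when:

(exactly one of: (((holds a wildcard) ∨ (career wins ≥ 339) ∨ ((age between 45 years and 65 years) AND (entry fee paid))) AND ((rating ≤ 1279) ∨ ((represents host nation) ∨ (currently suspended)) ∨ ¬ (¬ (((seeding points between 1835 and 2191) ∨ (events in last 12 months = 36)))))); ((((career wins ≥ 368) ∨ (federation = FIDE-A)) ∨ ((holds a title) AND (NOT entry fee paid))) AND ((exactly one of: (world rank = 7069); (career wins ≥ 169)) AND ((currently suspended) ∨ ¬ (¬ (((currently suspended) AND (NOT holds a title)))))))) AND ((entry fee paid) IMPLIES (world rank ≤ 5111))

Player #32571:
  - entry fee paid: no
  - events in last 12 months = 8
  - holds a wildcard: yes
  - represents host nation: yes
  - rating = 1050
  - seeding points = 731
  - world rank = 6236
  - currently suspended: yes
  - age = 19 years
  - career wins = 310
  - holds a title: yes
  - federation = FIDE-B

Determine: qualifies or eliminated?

Atomic conditions:
  holds a wildcard: yes → true
  career wins ≥ 339: 310 ≥ 339 is false
  age between 45 years and 65 years: 19 in [45, 65] is false
  entry fee paid: no → false
  rating ≤ 1279: 1050 ≤ 1279 is true
  represents host nation: yes → true
  currently suspended: yes → true
  seeding points between 1835 and 2191: 731 in [1835, 2191] is false
  events in last 12 months = 36: 8 == 36 is false
  career wins ≥ 368: 310 ≥ 368 is false
  federation = FIDE-A: FIDE-B == FIDE-A is false
  holds a title: yes → true
  NOT entry fee paid: no → true
  world rank = 7069: 6236 == 7069 is false
  career wins ≥ 169: 310 ≥ 169 is true
  NOT holds a title: yes → false
  world rank ≤ 5111: 6236 ≤ 5111 is false
Combine:
[1.1.1.3] false AND false = false
[1.1.1] true OR false OR false = true
[1.1.2.2] true OR true = true
[1.1.2.3.1.1] false OR false = false
[1.1.2.3.1] NOT false = true
[1.1.2.3] NOT true = false
[1.1.2] true OR true OR false = true
[1.1] true AND true = true
[1.2.1.1] false OR false = false
[1.2.1.2] true AND true = true
[1.2.1] false OR true = true
[1.2.2.1] exactly-one(false, true) = true
[1.2.2.2.2.1.1] true AND false = false
[1.2.2.2.2.1] NOT false = true
[1.2.2.2.2] NOT true = false
[1.2.2.2] true OR false = true
[1.2.2] true AND true = true
[1.2] true AND true = true
[1] exactly-one(true, true) = false
[2] false → false (antecedent false ⇒ implication holds) = true
[root] false AND true = false
Overall: false → eliminated

Eliminated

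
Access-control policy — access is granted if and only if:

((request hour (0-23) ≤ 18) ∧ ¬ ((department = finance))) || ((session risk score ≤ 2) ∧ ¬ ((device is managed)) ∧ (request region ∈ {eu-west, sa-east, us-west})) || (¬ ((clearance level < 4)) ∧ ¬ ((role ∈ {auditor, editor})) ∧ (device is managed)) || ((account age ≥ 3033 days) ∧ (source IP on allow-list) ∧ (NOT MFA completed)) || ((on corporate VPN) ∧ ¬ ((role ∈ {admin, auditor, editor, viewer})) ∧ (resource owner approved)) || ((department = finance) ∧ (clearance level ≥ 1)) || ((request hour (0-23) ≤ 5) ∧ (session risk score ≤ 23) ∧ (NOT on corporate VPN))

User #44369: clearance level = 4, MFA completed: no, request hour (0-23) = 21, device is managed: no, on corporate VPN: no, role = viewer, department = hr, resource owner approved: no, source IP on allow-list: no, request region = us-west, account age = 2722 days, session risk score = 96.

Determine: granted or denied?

Atomic conditions:
  request hour (0-23) ≤ 18: 21 ≤ 18 is false
  department = finance: hr == finance is false
  session risk score ≤ 2: 96 ≤ 2 is false
  device is managed: no → false
  request region ∈ {eu-west, sa-east, us-west}: us-west is in the set → true
  clearance level < 4: 4 < 4 is false
  role ∈ {auditor, editor}: viewer is not in the set → false
  account age ≥ 3033 days: 2722 ≥ 3033 is false
  source IP on allow-list: no → false
  NOT MFA completed: no → true
  on corporate VPN: no → false
  role ∈ {admin, auditor, editor, viewer}: viewer is in the set → true
  resource owner approved: no → false
  clearance level ≥ 1: 4 ≥ 1 is true
  request hour (0-23) ≤ 5: 21 ≤ 5 is false
  session risk score ≤ 23: 96 ≤ 23 is false
  NOT on corporate VPN: no → true
Combine:
[1.2] NOT false = true
[1] false AND true = false
[2.2] NOT false = true
[2] false AND true AND true = false
[3.1] NOT false = true
[3.2] NOT false = true
[3] true AND true AND false = false
[4] false AND false AND true = false
[5.2] NOT true = false
[5] false AND false AND false = false
[6] false AND true = false
[7] false AND false AND true = false
[root] false OR false OR false OR false OR false OR false OR false = false
Overall: false → denied

Denied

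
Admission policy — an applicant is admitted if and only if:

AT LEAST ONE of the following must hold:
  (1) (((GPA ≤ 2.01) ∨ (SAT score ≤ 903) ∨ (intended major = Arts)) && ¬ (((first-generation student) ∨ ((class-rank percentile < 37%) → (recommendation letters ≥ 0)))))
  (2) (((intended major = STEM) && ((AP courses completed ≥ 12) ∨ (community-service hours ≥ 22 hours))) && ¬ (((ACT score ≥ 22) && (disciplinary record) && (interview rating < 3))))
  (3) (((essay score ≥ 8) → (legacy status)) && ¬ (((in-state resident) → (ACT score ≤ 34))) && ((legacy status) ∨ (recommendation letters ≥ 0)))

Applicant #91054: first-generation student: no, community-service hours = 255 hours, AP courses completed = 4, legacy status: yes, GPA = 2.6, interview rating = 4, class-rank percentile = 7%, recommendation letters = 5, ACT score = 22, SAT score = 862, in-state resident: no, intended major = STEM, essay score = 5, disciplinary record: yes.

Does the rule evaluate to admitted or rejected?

Atomic conditions:
  GPA ≤ 2.01: 2.6 ≤ 2.01 is false
  SAT score ≤ 903: 862 ≤ 903 is true
  intended major = Arts: STEM == Arts is false
  first-generation student: no → false
  class-rank percentile < 37%: 7 < 37 is true
  recommendation letters ≥ 0: 5 ≥ 0 is true
  intended major = STEM: STEM == STEM is true
  AP courses completed ≥ 12: 4 ≥ 12 is false
  community-service hours ≥ 22 hours: 255 ≥ 22 is true
  ACT score ≥ 22: 22 ≥ 22 is true
  disciplinary record: yes → true
  interview rating < 3: 4 < 3 is false
  essay score ≥ 8: 5 ≥ 8 is false
  legacy status: yes → true
  in-state resident: no → false
  ACT score ≤ 34: 22 ≤ 34 is true
Combine:
[1.1] false OR true OR false = true
[1.2.1.2] true → true = true
[1.2.1] false OR true = true
[1.2] NOT true = false
[1] true AND false = false
[2.1.2] false OR true = true
[2.1] true AND true = true
[2.2.1] true AND true AND false = false
[2.2] NOT false = true
[2] true AND true = true
[3.1] false → true (antecedent false ⇒ implication holds) = true
[3.2.1] false → true (antecedent false ⇒ implication holds) = true
[3.2] NOT true = false
[3.3] true OR true = true
[3] true AND false AND true = false
[root] false OR true OR false = true
Overall: true → admitted

Admitted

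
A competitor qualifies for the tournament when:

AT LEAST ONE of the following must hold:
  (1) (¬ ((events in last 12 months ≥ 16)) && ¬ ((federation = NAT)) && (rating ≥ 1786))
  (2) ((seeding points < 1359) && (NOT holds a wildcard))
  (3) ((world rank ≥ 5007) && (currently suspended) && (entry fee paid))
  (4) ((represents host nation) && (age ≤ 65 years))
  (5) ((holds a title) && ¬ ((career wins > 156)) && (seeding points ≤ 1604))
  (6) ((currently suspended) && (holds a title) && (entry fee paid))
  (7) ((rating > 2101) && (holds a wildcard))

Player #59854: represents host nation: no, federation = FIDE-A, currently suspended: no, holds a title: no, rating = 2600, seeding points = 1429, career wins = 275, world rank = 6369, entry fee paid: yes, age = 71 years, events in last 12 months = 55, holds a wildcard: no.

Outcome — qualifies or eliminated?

Eliminated

Atomic conditions:
  events in last 12 months ≥ 16: 55 ≥ 16 is true
  federation = NAT: FIDE-A == NAT is false
  rating ≥ 1786: 2600 ≥ 1786 is true
  seeding points < 1359: 1429 < 1359 is false
  NOT holds a wildcard: no → true
  world rank ≥ 5007: 6369 ≥ 5007 is true
  currently suspended: no → false
  entry fee paid: yes → true
  represents host nation: no → false
  age ≤ 65 years: 71 ≤ 65 is false
  holds a title: no → false
  career wins > 156: 275 > 156 is true
  seeding points ≤ 1604: 1429 ≤ 1604 is true
  rating > 2101: 2600 > 2101 is true
  holds a wildcard: no → false
Combine:
[1.1] NOT true = false
[1.2] NOT false = true
[1] false AND true AND true = false
[2] false AND true = false
[3] true AND false AND true = false
[4] false AND false = false
[5.2] NOT true = false
[5] false AND false AND true = false
[6] false AND false AND true = false
[7] true AND false = false
[root] false OR false OR false OR false OR false OR false OR false = false
Overall: false → eliminated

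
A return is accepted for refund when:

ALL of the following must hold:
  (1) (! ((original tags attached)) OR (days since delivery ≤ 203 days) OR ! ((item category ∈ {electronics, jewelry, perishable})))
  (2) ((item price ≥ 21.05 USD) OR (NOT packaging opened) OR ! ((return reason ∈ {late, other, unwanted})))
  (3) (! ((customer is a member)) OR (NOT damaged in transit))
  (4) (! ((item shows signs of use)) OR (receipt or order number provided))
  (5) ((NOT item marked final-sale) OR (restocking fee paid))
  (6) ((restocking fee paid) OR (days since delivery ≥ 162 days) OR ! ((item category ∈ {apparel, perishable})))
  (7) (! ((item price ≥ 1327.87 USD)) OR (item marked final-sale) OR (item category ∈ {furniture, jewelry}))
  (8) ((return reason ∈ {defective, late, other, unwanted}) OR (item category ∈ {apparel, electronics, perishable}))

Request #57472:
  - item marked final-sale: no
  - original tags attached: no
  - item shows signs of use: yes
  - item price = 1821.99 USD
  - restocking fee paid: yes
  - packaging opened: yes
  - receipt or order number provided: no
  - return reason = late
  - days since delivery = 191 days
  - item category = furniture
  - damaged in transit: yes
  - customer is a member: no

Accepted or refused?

Refused

Atomic conditions:
  original tags attached: no → false
  days since delivery ≤ 203 days: 191 ≤ 203 is true
  item category ∈ {electronics, jewelry, perishable}: furniture is not in the set → false
  item price ≥ 21.05 USD: 1821.99 ≥ 21.05 is true
  NOT packaging opened: yes → false
  return reason ∈ {late, other, unwanted}: late is in the set → true
  customer is a member: no → false
  NOT damaged in transit: yes → false
  item shows signs of use: yes → true
  receipt or order number provided: no → false
  NOT item marked final-sale: no → true
  restocking fee paid: yes → true
  days since delivery ≥ 162 days: 191 ≥ 162 is true
  item category ∈ {apparel, perishable}: furniture is not in the set → false
  item price ≥ 1327.87 USD: 1821.99 ≥ 1327.87 is true
  item marked final-sale: no → false
  item category ∈ {furniture, jewelry}: furniture is in the set → true
  return reason ∈ {defective, late, other, unwanted}: late is in the set → true
  item category ∈ {apparel, electronics, perishable}: furniture is not in the set → false
Combine:
[1.1] NOT false = true
[1.3] NOT false = true
[1] true OR true OR true = true
[2.3] NOT true = false
[2] true OR false OR false = true
[3.1] NOT false = true
[3] true OR false = true
[4.1] NOT true = false
[4] false OR false = false
[5] true OR true = true
[6.3] NOT false = true
[6] true OR true OR true = true
[7.1] NOT true = false
[7] false OR false OR true = true
[8] true OR false = true
[root] true AND true AND true AND false AND true AND true AND true AND true = false
Overall: false → refused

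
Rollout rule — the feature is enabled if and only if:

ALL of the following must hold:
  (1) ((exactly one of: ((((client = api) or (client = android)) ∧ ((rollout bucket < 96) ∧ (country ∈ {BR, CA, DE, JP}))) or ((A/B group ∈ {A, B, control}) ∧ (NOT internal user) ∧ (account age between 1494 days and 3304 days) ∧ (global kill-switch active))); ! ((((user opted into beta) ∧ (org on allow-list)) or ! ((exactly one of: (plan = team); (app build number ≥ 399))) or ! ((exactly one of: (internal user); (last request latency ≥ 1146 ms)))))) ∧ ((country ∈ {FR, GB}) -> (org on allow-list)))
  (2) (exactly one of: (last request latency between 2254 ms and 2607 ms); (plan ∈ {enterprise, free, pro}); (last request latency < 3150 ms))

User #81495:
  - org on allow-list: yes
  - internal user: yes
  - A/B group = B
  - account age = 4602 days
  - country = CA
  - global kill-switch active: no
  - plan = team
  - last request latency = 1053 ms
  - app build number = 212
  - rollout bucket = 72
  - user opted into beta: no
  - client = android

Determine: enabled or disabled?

Disabled

Atomic conditions:
  client = api: android == api is false
  client = android: android == android is true
  rollout bucket < 96: 72 < 96 is true
  country ∈ {BR, CA, DE, JP}: CA is in the set → true
  A/B group ∈ {A, B, control}: B is in the set → true
  NOT internal user: yes → false
  account age between 1494 days and 3304 days: 4602 in [1494, 3304] is false
  global kill-switch active: no → false
  user opted into beta: no → false
  org on allow-list: yes → true
  plan = team: team == team is true
  app build number ≥ 399: 212 ≥ 399 is false
  internal user: yes → true
  last request latency ≥ 1146 ms: 1053 ≥ 1146 is false
  country ∈ {FR, GB}: CA is not in the set → false
  last request latency between 2254 ms and 2607 ms: 1053 in [2254, 2607] is false
  plan ∈ {enterprise, free, pro}: team is not in the set → false
  last request latency < 3150 ms: 1053 < 3150 is true
Combine:
[1.1.1.1.1] false OR true = true
[1.1.1.1.2] true AND true = true
[1.1.1.1] true AND true = true
[1.1.1.2] true AND false AND false AND false = false
[1.1.1] true OR false = true
[1.1.2.1.1] false AND true = false
[1.1.2.1.2.1] exactly-one(true, false) = true
[1.1.2.1.2] NOT true = false
[1.1.2.1.3.1] exactly-one(true, false) = true
[1.1.2.1.3] NOT true = false
[1.1.2.1] false OR false OR false = false
[1.1.2] NOT false = true
[1.1] exactly-one(true, true) = false
[1.2] false → true (antecedent false ⇒ implication holds) = true
[1] false AND true = false
[2] exactly-one(false, false, true) = true
[root] false AND true = false
Overall: false → disabled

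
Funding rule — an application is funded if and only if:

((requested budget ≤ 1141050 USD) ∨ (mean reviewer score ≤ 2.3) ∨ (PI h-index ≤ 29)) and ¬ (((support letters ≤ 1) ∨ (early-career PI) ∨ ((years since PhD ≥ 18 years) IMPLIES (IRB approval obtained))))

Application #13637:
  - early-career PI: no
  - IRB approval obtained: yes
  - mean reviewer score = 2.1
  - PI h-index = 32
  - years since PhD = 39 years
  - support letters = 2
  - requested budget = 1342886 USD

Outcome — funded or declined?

Atomic conditions:
  requested budget ≤ 1141050 USD: 1342886 ≤ 1141050 is false
  mean reviewer score ≤ 2.3: 2.1 ≤ 2.3 is true
  PI h-index ≤ 29: 32 ≤ 29 is false
  support letters ≤ 1: 2 ≤ 1 is false
  early-career PI: no → false
  years since PhD ≥ 18 years: 39 ≥ 18 is true
  IRB approval obtained: yes → true
Combine:
[1] false OR true OR false = true
[2.1.3] true → true = true
[2.1] false OR false OR true = true
[2] NOT true = false
[root] true AND false = false
Overall: false → declined

Declined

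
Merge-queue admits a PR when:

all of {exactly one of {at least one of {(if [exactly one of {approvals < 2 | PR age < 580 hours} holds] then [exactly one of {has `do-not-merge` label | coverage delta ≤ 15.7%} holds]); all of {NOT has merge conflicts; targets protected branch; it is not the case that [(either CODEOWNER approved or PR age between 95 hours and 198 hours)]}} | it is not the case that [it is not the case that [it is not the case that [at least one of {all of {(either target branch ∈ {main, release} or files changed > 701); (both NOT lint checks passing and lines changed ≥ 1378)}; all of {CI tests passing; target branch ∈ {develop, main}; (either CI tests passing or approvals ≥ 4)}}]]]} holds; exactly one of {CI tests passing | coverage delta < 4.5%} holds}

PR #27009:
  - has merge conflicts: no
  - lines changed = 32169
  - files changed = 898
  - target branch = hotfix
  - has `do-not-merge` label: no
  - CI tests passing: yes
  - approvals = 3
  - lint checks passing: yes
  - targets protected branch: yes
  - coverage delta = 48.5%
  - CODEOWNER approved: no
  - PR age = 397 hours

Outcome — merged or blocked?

Blocked

Atomic conditions:
  approvals < 2: 3 < 2 is false
  PR age < 580 hours: 397 < 580 is true
  has `do-not-merge` label: no → false
  coverage delta ≤ 15.7%: 48.5 ≤ 15.7 is false
  NOT has merge conflicts: no → true
  targets protected branch: yes → true
  CODEOWNER approved: no → false
  PR age between 95 hours and 198 hours: 397 in [95, 198] is false
  target branch ∈ {main, release}: hotfix is not in the set → false
  files changed > 701: 898 > 701 is true
  NOT lint checks passing: yes → false
  lines changed ≥ 1378: 32169 ≥ 1378 is true
  CI tests passing: yes → true
  target branch ∈ {develop, main}: hotfix is not in the set → false
  approvals ≥ 4: 3 ≥ 4 is false
  coverage delta < 4.5%: 48.5 < 4.5 is false
Combine:
[1.1.1.1] exactly-one(false, true) = true
[1.1.1.2] exactly-one(false, false) = false
[1.1.1] true → false = false
[1.1.2.3.1] false OR false = false
[1.1.2.3] NOT false = true
[1.1.2] true AND true AND true = true
[1.1] false OR true = true
[1.2.1.1.1.1.1] false OR true = true
[1.2.1.1.1.1.2] false AND true = false
[1.2.1.1.1.1] true AND false = false
[1.2.1.1.1.2.3] true OR false = true
[1.2.1.1.1.2] true AND false AND true = false
[1.2.1.1.1] false OR false = false
[1.2.1.1] NOT false = true
[1.2.1] NOT true = false
[1.2] NOT false = true
[1] exactly-one(true, true) = false
[2] exactly-one(true, false) = true
[root] false AND true = false
Overall: false → blocked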